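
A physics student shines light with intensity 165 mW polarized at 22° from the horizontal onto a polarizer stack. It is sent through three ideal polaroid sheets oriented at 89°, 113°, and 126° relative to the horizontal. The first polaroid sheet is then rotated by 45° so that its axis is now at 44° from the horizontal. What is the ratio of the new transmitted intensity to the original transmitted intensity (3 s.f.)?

I_new/I_old ≈ 0.867

Before rotation:
I₁ = I₀ cos²(89° − 22°) = I₀ cos²(67°) = 0.1527 I₀.
I₂ = I₁ cos²(113° − 89°) = 0.1527 I₀ · cos²(24°) = 0.1274 I₀.
I₃ = I₂ cos²(126° − 113°) = 0.1274 I₀ · cos²(13°) = 0.121 I₀.
After rotation:
I₁ = I₀ cos²(44° − 22°) = I₀ cos²(22°) = 0.8597 I₀.
I₂ = I₁ cos²(113° − 44°) = 0.8597 I₀ · cos²(69°) = 0.1104 I₀.
I₃ = I₂ cos²(126° − 113°) = 0.1104 I₀ · cos²(13°) = 0.1048 I₀.
Ratio = 0.1048 / 0.121 = 0.8665.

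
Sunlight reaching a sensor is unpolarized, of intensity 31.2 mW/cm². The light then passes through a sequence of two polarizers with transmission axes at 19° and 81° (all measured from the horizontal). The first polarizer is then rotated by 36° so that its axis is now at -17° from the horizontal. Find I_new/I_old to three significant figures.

Before rotation:
Unpolarized light through the first polarizer → I₁ = ½ I₀, now polarized at 19°.
I₂ = I₁ cos²(81° − 19°) = 0.5 I₀ · cos²(62°) = 0.1102 I₀.
After rotation:
Unpolarized light through the first polarizer → I₁ = ½ I₀, now polarized at -17°.
Angle between axes 1 and 2: 82°. I₂ = 0.5 I₀ · cos²(82°) = 0.009685 I₀.
Ratio = 0.009685 / 0.1102 = 0.08788.

I_new/I_old ≈ 0.0879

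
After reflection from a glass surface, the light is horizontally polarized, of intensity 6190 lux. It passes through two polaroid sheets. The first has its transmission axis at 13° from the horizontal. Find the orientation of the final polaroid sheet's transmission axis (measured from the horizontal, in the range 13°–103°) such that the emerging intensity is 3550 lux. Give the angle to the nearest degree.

I₁ = I₀ cos²(13° − 0°) = I₀ cos²(13°) = 0.9494 I₀.
Target fraction: 3550 / 6190 lux = 0.5735 of I₀.
Need I₂/I₀ = 0.5735, so cos²(θ − 13°) = 0.5735 / 0.9494 = 0.6041.
θ − 13° = arccos(√0.6041) = 39.0°, giving θ ≈ 13 + 39.0 = 52.0°.

θ ≈ 52°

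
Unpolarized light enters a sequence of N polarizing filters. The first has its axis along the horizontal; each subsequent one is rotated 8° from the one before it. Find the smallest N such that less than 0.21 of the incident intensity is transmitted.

N = 46

First polarizer halves the unpolarized light: factor 1/2.
Each further stage multiplies by cos²(8°) = 0.9806.
After N polarizers: T = 0.5·0.9806^(N−1). Require T < 0.21 ⇒ N−1 > ln(0.21/0.5)/ln(0.9806) = 44.35, so N−1 ≥ 45 and N = 46.
Check: N=46 gives T = 0.2074 < 0.21; N=45 gives T = 0.2115.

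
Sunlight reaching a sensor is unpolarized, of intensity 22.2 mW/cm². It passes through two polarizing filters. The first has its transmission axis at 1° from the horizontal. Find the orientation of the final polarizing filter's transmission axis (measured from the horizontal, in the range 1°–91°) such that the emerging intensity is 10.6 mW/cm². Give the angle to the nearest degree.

θ ≈ 13°

Unpolarized light through the first polarizer → I₁ = ½ I₀, now polarized at 1°.
Target fraction: 10.6 / 22.2 mW/cm² = 0.4775 of I₀.
Need I₂/I₀ = 0.4775, so cos²(θ − 1°) = 0.4775 / 0.5 = 0.955.
θ − 1° = arccos(√0.955) = 12.3°, giving θ ≈ 1 + 12.3 = 13.3°.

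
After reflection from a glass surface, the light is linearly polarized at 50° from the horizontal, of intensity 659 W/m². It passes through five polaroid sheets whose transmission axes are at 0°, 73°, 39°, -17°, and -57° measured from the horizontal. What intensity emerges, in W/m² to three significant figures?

I ≈ 2.94 W/m²

I₁ = 659 W/m² · cos²(50°) = 272.3 W/m².
I₂ = I₁ · cos²(73°) = 272.3 · 0.08548 = 23.28 W/m².
I₃ = I₂ · cos²(34°) = 23.28 · 0.6873 = 16 W/m².
I₄ = I₃ · cos²(56°) = 16 · 0.3127 = 5.002 W/m².
I₅ = I₄ · cos²(40°) = 5.002 · 0.5868 = 2.935 W/m².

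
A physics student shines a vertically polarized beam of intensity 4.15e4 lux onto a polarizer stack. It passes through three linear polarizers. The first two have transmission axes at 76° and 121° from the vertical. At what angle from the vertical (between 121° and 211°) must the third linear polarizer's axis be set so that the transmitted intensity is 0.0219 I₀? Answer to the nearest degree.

θ ≈ 151°

I₁ = I₀ cos²(76° − 0°) = I₀ cos²(76°) = 0.05853 I₀.
I₂ = I₁ cos²(121° − 76°) = 0.05853 I₀ · cos²(45°) = 0.02926 I₀.
Need I₃/I₀ = 0.0219, so cos²(θ − 121°) = 0.0219 / 0.02926 = 0.7484.
θ − 121° = arccos(√0.7484) = 30.1°, giving θ ≈ 121 + 30.1 = 151.1°.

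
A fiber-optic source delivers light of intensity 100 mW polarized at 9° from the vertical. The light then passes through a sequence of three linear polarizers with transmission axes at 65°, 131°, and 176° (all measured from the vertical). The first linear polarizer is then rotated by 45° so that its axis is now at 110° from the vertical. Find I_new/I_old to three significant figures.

I_new/I_old ≈ 0.613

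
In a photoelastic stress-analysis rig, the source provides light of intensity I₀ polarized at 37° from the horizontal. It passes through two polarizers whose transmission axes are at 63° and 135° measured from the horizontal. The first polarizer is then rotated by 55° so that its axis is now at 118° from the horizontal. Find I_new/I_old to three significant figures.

I_new/I_old ≈ 0.290

Before rotation:
I₁ = I₀ cos²(63° − 37°) = I₀ cos²(26°) = 0.8078 I₀.
I₂ = I₁ cos²(135° − 63°) = 0.8078 I₀ · cos²(72°) = 0.07714 I₀.
After rotation:
I₁ = I₀ cos²(118° − 37°) = I₀ cos²(81°) = 0.02447 I₀.
I₂ = I₁ cos²(135° − 118°) = 0.02447 I₀ · cos²(17°) = 0.02238 I₀.
Ratio = 0.02238 / 0.07714 = 0.2901.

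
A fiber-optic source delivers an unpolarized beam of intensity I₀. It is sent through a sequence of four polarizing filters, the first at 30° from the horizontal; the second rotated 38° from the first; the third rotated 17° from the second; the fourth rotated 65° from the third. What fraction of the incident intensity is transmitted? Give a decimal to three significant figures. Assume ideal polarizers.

≈ 0.0507 I₀

Unpolarized light through the first polarizer → I₁ = ½ I₀, now polarized at 30°.
I₂ = I₁ cos²(38°) = 0.5 · 0.621 I₀ = 0.3105 I₀.
I₃ = I₂ cos²(17°) = 0.3105 · 0.9145 I₀ = 0.2839 I₀.
I₄ = I₃ cos²(65°) = 0.2839 · 0.1786 I₀ = 0.05071 I₀.
Transmitted fraction = 0.05071.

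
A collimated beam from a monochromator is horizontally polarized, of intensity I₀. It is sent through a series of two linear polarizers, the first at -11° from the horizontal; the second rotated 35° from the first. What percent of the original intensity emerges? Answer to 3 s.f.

≈ 64.7%

I₁ = I₀ cos²(-11° − 0°) = I₀ cos²(11°) = 0.9636 I₀.
I₂ = I₁ cos²(35°) = 0.9636 · 0.671 I₀ = 0.6466 I₀.
That is 64.66% of the incident intensity.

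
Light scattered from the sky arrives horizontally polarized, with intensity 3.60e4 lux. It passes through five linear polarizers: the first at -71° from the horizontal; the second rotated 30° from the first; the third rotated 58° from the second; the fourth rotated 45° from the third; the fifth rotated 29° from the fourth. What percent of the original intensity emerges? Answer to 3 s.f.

≈ 0.854%

I₁ = 3.60e4 lux · cos²(71°) = 3816 lux.
I₂ = I₁ · cos²(30°) = 3816 · 0.75 = 2862 lux.
I₃ = I₂ · cos²(58°) = 2862 · 0.2808 = 803.7 lux.
I₄ = I₃ · cos²(45°) = 803.7 · 0.5 = 401.8 lux.
I₅ = I₄ · cos²(29°) = 401.8 · 0.765 = 307.4 lux.
That is 0.8538% of the incident intensity.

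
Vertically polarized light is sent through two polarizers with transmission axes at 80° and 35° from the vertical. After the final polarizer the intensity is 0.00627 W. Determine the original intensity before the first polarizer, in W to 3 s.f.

I₀ ≈ 0.416 W

I₁ = I₀ cos²(80° − 0°) = I₀ cos²(80°) = 0.03015 I₀.
I₂ = I₁ cos²(35° − 80°) = 0.03015 I₀ · cos²(45°) = 0.01508 I₀.
So 0.00627 W = 0.01508 I₀, giving I₀ = 0.00627/0.01508 = 0.4159 W.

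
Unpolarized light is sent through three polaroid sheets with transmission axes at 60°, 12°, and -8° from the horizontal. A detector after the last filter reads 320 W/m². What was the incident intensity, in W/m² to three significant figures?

Unpolarized light through the first polarizer → I₁ = ½ I₀, now polarized at 60°.
I₂ = I₁ cos²(12° − 60°) = 0.5 I₀ · cos²(48°) = 0.2239 I₀.
I₃ = I₂ cos²(-8° − 12°) = 0.2239 I₀ · cos²(20°) = 0.1977 I₀.
So 320 W/m² = 0.1977 I₀, giving I₀ = 320/0.1977 = 1619 W/m².

I₀ ≈ 1620 W/m²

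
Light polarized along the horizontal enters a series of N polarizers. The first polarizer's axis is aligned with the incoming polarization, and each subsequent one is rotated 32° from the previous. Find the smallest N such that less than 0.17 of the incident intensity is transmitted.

N = 7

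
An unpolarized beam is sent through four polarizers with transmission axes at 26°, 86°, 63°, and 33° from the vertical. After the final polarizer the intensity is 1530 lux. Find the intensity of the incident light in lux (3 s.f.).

Unpolarized light through the first polarizer → I₁ = ½ I₀, now polarized at 26°.
I₂ = I₁ cos²(86° − 26°) = 0.5 I₀ · cos²(60°) = 0.125 I₀.
I₃ = I₂ cos²(63° − 86°) = 0.125 I₀ · cos²(23°) = 0.1059 I₀.
I₄ = I₃ cos²(33° − 63°) = 0.1059 I₀ · cos²(30°) = 0.07944 I₀.
So 1530 lux = 0.07944 I₀, giving I₀ = 1530/0.07944 = 1.926e+04 lux.

I₀ ≈ 1.93e4 lux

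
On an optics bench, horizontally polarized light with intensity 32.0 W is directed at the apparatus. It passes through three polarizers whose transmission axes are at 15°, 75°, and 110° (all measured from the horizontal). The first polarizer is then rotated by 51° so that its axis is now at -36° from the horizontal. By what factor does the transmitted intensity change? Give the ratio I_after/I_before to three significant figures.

Before rotation:
I₁ = I₀ cos²(15° − 0°) = I₀ cos²(15°) = 0.933 I₀.
I₂ = I₁ cos²(75° − 15°) = 0.933 I₀ · cos²(60°) = 0.2333 I₀.
I₃ = I₂ cos²(110° − 75°) = 0.2333 I₀ · cos²(35°) = 0.1565 I₀.
After rotation:
I₁ = I₀ cos²(-36° − 0°) = I₀ cos²(36°) = 0.6545 I₀.
Angle between axes 1 and 2: 69°. I₂ = 0.6545 I₀ · cos²(69°) = 0.08406 I₀.
I₃ = I₂ cos²(110° − 75°) = 0.08406 I₀ · cos²(35°) = 0.0564 I₀.
Ratio = 0.0564 / 0.1565 = 0.3604.

I_new/I_old ≈ 0.360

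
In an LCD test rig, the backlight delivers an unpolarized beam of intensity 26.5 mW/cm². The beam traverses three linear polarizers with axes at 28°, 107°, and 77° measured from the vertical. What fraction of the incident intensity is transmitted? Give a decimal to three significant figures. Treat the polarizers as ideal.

Unpolarized light through the first polarizer → I₁ = 26.5 mW/cm²/2 = 13.25 mW/cm², polarized at 28°.
I₂ = I₁ · cos²(79°) = 13.25 · 0.03641 = 0.4824 mW/cm².
I₃ = I₂ · cos²(30°) = 0.4824 · 0.75 = 0.3618 mW/cm².
Transmitted fraction = 0.01365.

I/I₀ ≈ 0.0137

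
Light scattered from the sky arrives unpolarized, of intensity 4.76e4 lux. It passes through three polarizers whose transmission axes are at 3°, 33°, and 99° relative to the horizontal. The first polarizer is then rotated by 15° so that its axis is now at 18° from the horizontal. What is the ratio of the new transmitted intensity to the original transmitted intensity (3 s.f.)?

Before rotation:
Unpolarized light through the first polarizer → I₁ = ½ I₀, now polarized at 3°.
I₂ = I₁ cos²(33° − 3°) = 0.5 I₀ · cos²(30°) = 0.375 I₀.
I₃ = I₂ cos²(99° − 33°) = 0.375 I₀ · cos²(66°) = 0.06204 I₀.
After rotation:
Unpolarized light through the first polarizer → I₁ = ½ I₀, now polarized at 18°.
I₂ = I₁ cos²(33° − 18°) = 0.5 I₀ · cos²(15°) = 0.4665 I₀.
I₃ = I₂ cos²(99° − 33°) = 0.4665 I₀ · cos²(66°) = 0.07718 I₀.
Ratio = 0.07718 / 0.06204 = 1.244.

I_new/I_old ≈ 1.24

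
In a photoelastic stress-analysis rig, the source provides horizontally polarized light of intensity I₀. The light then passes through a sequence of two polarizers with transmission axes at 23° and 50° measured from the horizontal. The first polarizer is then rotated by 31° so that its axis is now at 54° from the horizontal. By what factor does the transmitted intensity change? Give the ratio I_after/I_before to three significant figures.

I_new/I_old ≈ 0.511

Before rotation:
By Malus's law, I₁ = I₀ cos²(23° − 0°) = I₀ cos²(23°) = 0.8473 I₀.
I₂ = I₁ cos²(50° − 23°) = 0.8473 I₀ · cos²(27°) = 0.6727 I₀.
After rotation:
I₁ = I₀ cos²(54° − 0°) = I₀ cos²(54°) = 0.3455 I₀.
I₂ = I₁ cos²(50° − 54°) = 0.3455 I₀ · cos²(4°) = 0.3438 I₀.
Ratio = 0.3438 / 0.6727 = 0.5111.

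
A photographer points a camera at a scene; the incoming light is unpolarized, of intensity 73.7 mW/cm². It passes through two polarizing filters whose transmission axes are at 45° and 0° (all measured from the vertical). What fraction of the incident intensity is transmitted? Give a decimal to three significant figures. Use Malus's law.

I/I₀ ≈ 0.250

Unpolarized light through the first polarizer → I₁ = 73.7 mW/cm²/2 = 36.85 mW/cm², polarized at 45°.
I₂ = I₁ · cos²(45°) = 36.85 · 0.5 = 18.43 mW/cm².
Transmitted fraction = 0.25.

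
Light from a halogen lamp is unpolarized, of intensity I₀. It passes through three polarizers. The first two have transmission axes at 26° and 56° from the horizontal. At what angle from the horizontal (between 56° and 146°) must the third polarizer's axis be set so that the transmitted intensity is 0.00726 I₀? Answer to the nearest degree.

Unpolarized light through the first polarizer → I₁ = ½ I₀, now polarized at 26°.
I₂ = I₁ cos²(56° − 26°) = 0.5 I₀ · cos²(30°) = 0.375 I₀.
Need I₃/I₀ = 0.00726, so cos²(θ − 56°) = 0.00726 / 0.375 = 0.01936.
θ − 56° = arccos(√0.01936) = 82.0°, giving θ ≈ 56 + 82.0 = 138.0°.

θ ≈ 138°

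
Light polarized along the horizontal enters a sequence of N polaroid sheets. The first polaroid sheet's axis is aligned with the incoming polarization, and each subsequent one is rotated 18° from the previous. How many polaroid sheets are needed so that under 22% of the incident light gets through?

N = 17

First polarizer is aligned with the polarization: full transmission.
Each further stage multiplies by cos²(18°) = 0.9045.
After N polarizers: T = 0.9045^(N−1). Require T < 0.22 ⇒ N−1 > ln(0.22)/ln(0.9045) = 15.09, so N−1 ≥ 16 and N = 17.
Check: N=17 gives T = 0.2007 < 0.22; N=16 gives T = 0.2219.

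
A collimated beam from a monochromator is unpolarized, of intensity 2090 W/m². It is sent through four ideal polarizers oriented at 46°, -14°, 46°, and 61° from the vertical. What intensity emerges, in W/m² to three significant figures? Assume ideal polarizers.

Unpolarized light through the first polarizer → I₁ = 2090 W/m²/2 = 1045 W/m², polarized at 46°.
I₂ = I₁ · cos²(60°) = 1045 · 0.25 = 261.3 W/m².
I₃ = I₂ · cos²(60°) = 261.3 · 0.25 = 65.31 W/m².
I₄ = I₃ · cos²(15°) = 65.31 · 0.933 = 60.94 W/m².

I ≈ 60.9 W/m²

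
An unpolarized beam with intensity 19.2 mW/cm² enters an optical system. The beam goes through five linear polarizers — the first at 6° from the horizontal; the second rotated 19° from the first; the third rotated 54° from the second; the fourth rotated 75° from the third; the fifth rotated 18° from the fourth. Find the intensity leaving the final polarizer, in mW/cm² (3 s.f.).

Unpolarized light through the first polarizer → I₁ = 19.2 mW/cm²/2 = 9.6 mW/cm², polarized at 6°.
I₂ = I₁ · cos²(19°) = 9.6 · 0.894 = 8.582 mW/cm².
I₃ = I₂ · cos²(54°) = 8.582 · 0.3455 = 2.965 mW/cm².
I₄ = I₃ · cos²(75°) = 2.965 · 0.06699 = 0.1986 mW/cm².
I₅ = I₄ · cos²(18°) = 0.1986 · 0.9045 = 0.1797 mW/cm².

I ≈ 0.180 mW/cm²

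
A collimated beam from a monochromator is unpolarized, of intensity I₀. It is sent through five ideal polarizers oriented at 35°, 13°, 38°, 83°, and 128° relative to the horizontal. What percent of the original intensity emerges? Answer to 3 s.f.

≈ 8.83%

Unpolarized light through the first polarizer → I₁ = ½ I₀, now polarized at 35°.
I₂ = I₁ cos²(13° − 35°) = 0.5 I₀ · cos²(22°) = 0.4298 I₀.
I₃ = I₂ cos²(38° − 13°) = 0.4298 I₀ · cos²(25°) = 0.3531 I₀.
I₄ = I₃ cos²(83° − 38°) = 0.3531 I₀ · cos²(45°) = 0.1765 I₀.
I₅ = I₄ cos²(128° − 83°) = 0.1765 I₀ · cos²(45°) = 0.08827 I₀.
That is 8.827% of the incident intensity.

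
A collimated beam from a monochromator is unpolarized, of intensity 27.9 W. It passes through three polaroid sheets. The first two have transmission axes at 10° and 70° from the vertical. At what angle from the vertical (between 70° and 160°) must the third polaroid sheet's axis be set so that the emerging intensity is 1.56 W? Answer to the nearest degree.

θ ≈ 118°

Unpolarized light through the first polarizer → I₁ = ½ I₀, now polarized at 10°.
I₂ = I₁ cos²(70° − 10°) = 0.5 I₀ · cos²(60°) = 0.125 I₀.
Target fraction: 1.56 / 27.9 W = 0.05591 of I₀.
Need I₃/I₀ = 0.05591, so cos²(θ − 70°) = 0.05591 / 0.125 = 0.4473.
θ − 70° = arccos(√0.4473) = 48.0°, giving θ ≈ 70 + 48.0 = 118.0°.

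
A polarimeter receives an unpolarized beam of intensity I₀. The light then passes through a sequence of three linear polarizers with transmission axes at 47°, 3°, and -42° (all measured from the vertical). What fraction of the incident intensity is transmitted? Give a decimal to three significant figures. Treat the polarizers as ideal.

Unpolarized light through the first polarizer → I₁ = ½ I₀, now polarized at 47°.
I₂ = I₁ cos²(3° − 47°) = 0.5 I₀ · cos²(44°) = 0.2587 I₀.
I₃ = I₂ cos²(-42° − 3°) = 0.2587 I₀ · cos²(45°) = 0.1294 I₀.
Transmitted fraction = 0.1294.

≈ 0.129 I₀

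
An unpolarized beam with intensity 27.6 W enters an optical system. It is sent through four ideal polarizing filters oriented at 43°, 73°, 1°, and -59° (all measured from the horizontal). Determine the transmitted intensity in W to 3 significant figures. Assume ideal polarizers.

Unpolarized light through the first polarizer → I₁ = 27.6 W/2 = 13.8 W, polarized at 43°.
I₂ = I₁ · cos²(30°) = 13.8 · 0.75 = 10.35 W.
I₃ = I₂ · cos²(72°) = 10.35 · 0.09549 = 0.9883 W.
I₄ = I₃ · cos²(60°) = 0.9883 · 0.25 = 0.2471 W.

I ≈ 0.247 W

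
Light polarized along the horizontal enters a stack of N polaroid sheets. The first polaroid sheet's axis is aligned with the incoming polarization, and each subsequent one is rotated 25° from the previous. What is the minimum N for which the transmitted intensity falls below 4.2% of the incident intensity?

First polarizer is aligned with the polarization: full transmission.
Each further stage multiplies by cos²(25°) = 0.8214.
After N polarizers: T = 0.8214^(N−1). Require T < 0.042 ⇒ N−1 > ln(0.042)/ln(0.8214) = 16.11, so N−1 ≥ 17 and N = 18.
Check: N=18 gives T = 0.03527 < 0.042; N=17 gives T = 0.04294.

N = 18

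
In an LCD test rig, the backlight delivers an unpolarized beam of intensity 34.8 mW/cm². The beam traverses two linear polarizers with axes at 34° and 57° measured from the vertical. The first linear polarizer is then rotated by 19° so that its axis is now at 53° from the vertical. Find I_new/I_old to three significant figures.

Before rotation:
Unpolarized light through the first polarizer → I₁ = ½ I₀, now polarized at 34°.
I₂ = I₁ cos²(57° − 34°) = 0.5 I₀ · cos²(23°) = 0.4237 I₀.
After rotation:
Unpolarized light through the first polarizer → I₁ = ½ I₀, now polarized at 53°.
I₂ = I₁ cos²(57° − 53°) = 0.5 I₀ · cos²(4°) = 0.4976 I₀.
Ratio = 0.4976 / 0.4237 = 1.174.

I_new/I_old ≈ 1.17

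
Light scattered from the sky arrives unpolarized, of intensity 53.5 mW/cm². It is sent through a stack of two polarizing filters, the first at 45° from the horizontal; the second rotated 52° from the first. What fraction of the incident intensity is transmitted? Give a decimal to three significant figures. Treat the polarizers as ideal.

I/I₀ ≈ 0.190

Unpolarized light through the first polarizer → I₁ = 53.5 mW/cm²/2 = 26.75 mW/cm², polarized at 45°.
I₂ = I₁ · cos²(52°) = 26.75 · 0.379 = 10.14 mW/cm².
Transmitted fraction = 0.1895.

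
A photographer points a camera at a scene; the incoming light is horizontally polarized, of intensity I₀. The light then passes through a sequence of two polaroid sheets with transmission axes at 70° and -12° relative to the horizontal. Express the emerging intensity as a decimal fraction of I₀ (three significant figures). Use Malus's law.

≈ 0.00227 I₀

By Malus's law, I₁ = I₀ cos²(70° − 0°) = I₀ cos²(70°) = 0.117 I₀.
I₂ = I₁ cos²(-12° − 70°) = 0.117 I₀ · cos²(82°) = 0.002266 I₀.
Transmitted fraction = 0.002266.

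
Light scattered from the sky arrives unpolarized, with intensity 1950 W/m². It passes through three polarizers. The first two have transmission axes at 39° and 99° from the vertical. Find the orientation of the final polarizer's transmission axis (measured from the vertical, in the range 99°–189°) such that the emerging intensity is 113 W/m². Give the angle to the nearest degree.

θ ≈ 146°

Unpolarized light through the first polarizer → I₁ = ½ I₀, now polarized at 39°.
I₂ = I₁ cos²(99° − 39°) = 0.5 I₀ · cos²(60°) = 0.125 I₀.
Target fraction: 113 / 1950 W/m² = 0.05795 of I₀.
Need I₃/I₀ = 0.05795, so cos²(θ − 99°) = 0.05795 / 0.125 = 0.4636.
θ − 99° = arccos(√0.4636) = 47.1°, giving θ ≈ 99 + 47.1 = 146.1°.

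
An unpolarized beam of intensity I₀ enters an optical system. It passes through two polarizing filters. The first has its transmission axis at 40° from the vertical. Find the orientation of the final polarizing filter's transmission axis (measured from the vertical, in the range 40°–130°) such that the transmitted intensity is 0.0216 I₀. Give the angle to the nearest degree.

θ ≈ 118°

Unpolarized light through the first polarizer → I₁ = ½ I₀, now polarized at 40°.
Need I₂/I₀ = 0.0216, so cos²(θ − 40°) = 0.0216 / 0.5 = 0.0432.
θ − 40° = arccos(√0.0432) = 78.0°, giving θ ≈ 40 + 78.0 = 118.0°.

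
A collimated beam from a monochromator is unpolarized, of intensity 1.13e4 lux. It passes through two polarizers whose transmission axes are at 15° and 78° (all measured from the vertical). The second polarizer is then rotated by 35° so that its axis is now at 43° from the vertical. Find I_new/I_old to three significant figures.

Before rotation:
Unpolarized light through the first polarizer → I₁ = ½ I₀, now polarized at 15°.
I₂ = I₁ cos²(78° − 15°) = 0.5 I₀ · cos²(63°) = 0.1031 I₀.
After rotation:
Unpolarized light through the first polarizer → I₁ = ½ I₀, now polarized at 15°.
I₂ = I₁ cos²(43° − 15°) = 0.5 I₀ · cos²(28°) = 0.3898 I₀.
Ratio = 0.3898 / 0.1031 = 3.782.

I_new/I_old ≈ 3.78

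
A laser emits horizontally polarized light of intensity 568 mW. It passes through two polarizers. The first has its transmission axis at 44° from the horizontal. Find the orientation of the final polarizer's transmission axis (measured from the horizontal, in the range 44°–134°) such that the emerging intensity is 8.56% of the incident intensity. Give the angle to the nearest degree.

I₁ = I₀ cos²(44° − 0°) = I₀ cos²(44°) = 0.5174 I₀.
Need I₂/I₀ = 0.0856, so cos²(θ − 44°) = 0.0856 / 0.5174 = 0.1654.
θ − 44° = arccos(√0.1654) = 66.0°, giving θ ≈ 44 + 66.0 = 110.0°.

θ ≈ 110°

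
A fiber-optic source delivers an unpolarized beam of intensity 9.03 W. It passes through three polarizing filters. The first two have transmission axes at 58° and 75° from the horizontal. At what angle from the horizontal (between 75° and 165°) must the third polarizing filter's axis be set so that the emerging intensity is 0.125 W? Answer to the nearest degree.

θ ≈ 155°

Unpolarized light through the first polarizer → I₁ = ½ I₀, now polarized at 58°.
I₂ = I₁ cos²(75° − 58°) = 0.5 I₀ · cos²(17°) = 0.4573 I₀.
Target fraction: 0.125 / 9.03 W = 0.01384 of I₀.
Need I₃/I₀ = 0.01384, so cos²(θ − 75°) = 0.01384 / 0.4573 = 0.03027.
θ − 75° = arccos(√0.03027) = 80.0°, giving θ ≈ 75 + 80.0 = 155.0°.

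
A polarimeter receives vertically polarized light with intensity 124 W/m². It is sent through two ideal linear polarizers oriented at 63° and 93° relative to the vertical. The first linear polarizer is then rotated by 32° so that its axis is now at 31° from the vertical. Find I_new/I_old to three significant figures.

I_new/I_old ≈ 1.05

Before rotation:
I₁ = I₀ cos²(63° − 0°) = I₀ cos²(63°) = 0.2061 I₀.
I₂ = I₁ cos²(93° − 63°) = 0.2061 I₀ · cos²(30°) = 0.1546 I₀.
After rotation:
I₁ = I₀ cos²(31° − 0°) = I₀ cos²(31°) = 0.7347 I₀.
I₂ = I₁ cos²(93° − 31°) = 0.7347 I₀ · cos²(62°) = 0.1619 I₀.
Ratio = 0.1619 / 0.1546 = 1.048.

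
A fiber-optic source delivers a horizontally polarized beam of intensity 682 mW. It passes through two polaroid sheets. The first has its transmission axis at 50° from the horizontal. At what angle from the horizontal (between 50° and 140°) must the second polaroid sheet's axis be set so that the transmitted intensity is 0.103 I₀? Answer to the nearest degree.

I₁ = I₀ cos²(50° − 0°) = I₀ cos²(50°) = 0.4132 I₀.
Need I₂/I₀ = 0.103, so cos²(θ − 50°) = 0.103 / 0.4132 = 0.2493.
θ − 50° = arccos(√0.2493) = 60.0°, giving θ ≈ 50 + 60.0 = 110.0°.

θ ≈ 110°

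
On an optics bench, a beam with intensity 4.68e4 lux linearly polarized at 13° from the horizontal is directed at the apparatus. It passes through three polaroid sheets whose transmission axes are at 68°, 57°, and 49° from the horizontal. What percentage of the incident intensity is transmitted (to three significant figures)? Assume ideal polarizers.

I₁ = 4.68e4 lux · cos²(55°) = 1.54e+04 lux.
I₂ = I₁ · cos²(11°) = 1.54e+04 · 0.9636 = 1.484e+04 lux.
I₃ = I₂ · cos²(8°) = 1.484e+04 · 0.9806 = 1.455e+04 lux.
That is 31.09% of the incident intensity.

≈ 31.1%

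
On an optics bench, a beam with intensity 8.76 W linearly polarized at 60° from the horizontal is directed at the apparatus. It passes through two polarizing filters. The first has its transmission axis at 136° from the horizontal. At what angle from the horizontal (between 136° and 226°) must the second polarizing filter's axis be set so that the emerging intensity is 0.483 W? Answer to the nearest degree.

I₁ = I₀ cos²(136° − 60°) = I₀ cos²(76°) = 0.05853 I₀.
Target fraction: 0.483 / 8.76 W = 0.05514 of I₀.
Need I₂/I₀ = 0.05514, so cos²(θ − 136°) = 0.05514 / 0.05853 = 0.9421.
θ − 136° = arccos(√0.9421) = 13.9°, giving θ ≈ 136 + 13.9 = 149.9°.

θ ≈ 150°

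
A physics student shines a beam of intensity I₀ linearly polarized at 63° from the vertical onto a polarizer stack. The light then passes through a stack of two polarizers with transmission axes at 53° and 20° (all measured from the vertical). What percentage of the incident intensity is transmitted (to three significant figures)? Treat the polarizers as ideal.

≈ 68.2%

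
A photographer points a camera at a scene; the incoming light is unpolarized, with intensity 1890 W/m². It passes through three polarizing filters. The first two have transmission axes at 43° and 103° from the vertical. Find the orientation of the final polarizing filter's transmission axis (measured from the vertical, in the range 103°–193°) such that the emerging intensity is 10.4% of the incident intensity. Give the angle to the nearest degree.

θ ≈ 127°

Unpolarized light through the first polarizer → I₁ = ½ I₀, now polarized at 43°.
I₂ = I₁ cos²(103° − 43°) = 0.5 I₀ · cos²(60°) = 0.125 I₀.
Need I₃/I₀ = 0.104, so cos²(θ − 103°) = 0.104 / 0.125 = 0.832.
θ − 103° = arccos(√0.832) = 24.2°, giving θ ≈ 103 + 24.2 = 127.2°.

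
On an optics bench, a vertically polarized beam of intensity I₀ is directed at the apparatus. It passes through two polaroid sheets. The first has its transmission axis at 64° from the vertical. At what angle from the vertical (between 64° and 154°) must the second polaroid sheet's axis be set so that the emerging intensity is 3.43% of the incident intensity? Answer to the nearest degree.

θ ≈ 129°

By Malus's law, I₁ = I₀ cos²(64° − 0°) = I₀ cos²(64°) = 0.1922 I₀.
Need I₂/I₀ = 0.0343, so cos²(θ − 64°) = 0.0343 / 0.1922 = 0.1785.
θ − 64° = arccos(√0.1785) = 65.0°, giving θ ≈ 64 + 65.0 = 129.0°.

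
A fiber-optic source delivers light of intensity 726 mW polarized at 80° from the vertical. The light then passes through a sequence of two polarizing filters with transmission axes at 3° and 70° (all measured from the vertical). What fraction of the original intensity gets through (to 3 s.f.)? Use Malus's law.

By Malus's law, I₁ = 726 mW · cos²(77°) = 36.74 mW.
I₂ = I₁ · cos²(67°) = 36.74 · 0.1527 = 5.609 mW.
Transmitted fraction = 0.007726.

I/I₀ ≈ 0.00773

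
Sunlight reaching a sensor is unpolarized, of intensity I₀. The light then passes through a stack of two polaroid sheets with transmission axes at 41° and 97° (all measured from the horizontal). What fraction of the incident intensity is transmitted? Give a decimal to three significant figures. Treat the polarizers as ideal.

≈ 0.156 I₀

Unpolarized light through the first polarizer → I₁ = ½ I₀, now polarized at 41°.
I₂ = I₁ cos²(97° − 41°) = 0.5 I₀ · cos²(56°) = 0.1563 I₀.
Transmitted fraction = 0.1563.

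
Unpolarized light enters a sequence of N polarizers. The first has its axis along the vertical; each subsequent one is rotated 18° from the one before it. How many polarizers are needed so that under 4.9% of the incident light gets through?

N = 25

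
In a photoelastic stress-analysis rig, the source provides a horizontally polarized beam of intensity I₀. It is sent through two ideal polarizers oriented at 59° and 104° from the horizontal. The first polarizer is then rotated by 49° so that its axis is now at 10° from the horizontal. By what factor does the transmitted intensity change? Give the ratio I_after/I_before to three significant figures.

Before rotation:
I₁ = I₀ cos²(59° − 0°) = I₀ cos²(59°) = 0.2653 I₀.
I₂ = I₁ cos²(104° − 59°) = 0.2653 I₀ · cos²(45°) = 0.1326 I₀.
After rotation:
I₁ = I₀ cos²(10° − 0°) = I₀ cos²(10°) = 0.9698 I₀.
Angle between axes 1 and 2: 86°. I₂ = 0.9698 I₀ · cos²(86°) = 0.004719 I₀.
Ratio = 0.004719 / 0.1326 = 0.03558.

I_new/I_old ≈ 0.0356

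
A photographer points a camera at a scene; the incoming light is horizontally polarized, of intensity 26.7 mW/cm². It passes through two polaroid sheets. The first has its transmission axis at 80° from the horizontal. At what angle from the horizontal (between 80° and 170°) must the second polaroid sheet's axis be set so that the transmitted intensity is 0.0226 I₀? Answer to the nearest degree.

By Malus's law, I₁ = I₀ cos²(80° − 0°) = I₀ cos²(80°) = 0.03015 I₀.
Need I₂/I₀ = 0.0226, so cos²(θ − 80°) = 0.0226 / 0.03015 = 0.7495.
θ − 80° = arccos(√0.7495) = 30.0°, giving θ ≈ 80 + 30.0 = 110.0°.

θ ≈ 110°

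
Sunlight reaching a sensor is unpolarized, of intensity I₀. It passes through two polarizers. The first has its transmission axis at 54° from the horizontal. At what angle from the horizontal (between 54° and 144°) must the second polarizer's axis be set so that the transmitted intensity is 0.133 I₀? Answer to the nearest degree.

Unpolarized light through the first polarizer → I₁ = ½ I₀, now polarized at 54°.
Need I₂/I₀ = 0.133, so cos²(θ − 54°) = 0.133 / 0.5 = 0.266.
θ − 54° = arccos(√0.266) = 59.0°, giving θ ≈ 54 + 59.0 = 113.0°.

θ ≈ 113°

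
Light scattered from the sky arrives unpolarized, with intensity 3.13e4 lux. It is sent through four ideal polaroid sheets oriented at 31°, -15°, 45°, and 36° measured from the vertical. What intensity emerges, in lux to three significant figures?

I ≈ 1840 lux

Unpolarized light through the first polarizer → I₁ = 3.13e4 lux/2 = 1.565e+04 lux, polarized at 31°.
I₂ = I₁ · cos²(46°) = 1.565e+04 · 0.4826 = 7552 lux.
I₃ = I₂ · cos²(60°) = 7552 · 0.25 = 1888 lux.
I₄ = I₃ · cos²(9°) = 1888 · 0.9755 = 1842 lux.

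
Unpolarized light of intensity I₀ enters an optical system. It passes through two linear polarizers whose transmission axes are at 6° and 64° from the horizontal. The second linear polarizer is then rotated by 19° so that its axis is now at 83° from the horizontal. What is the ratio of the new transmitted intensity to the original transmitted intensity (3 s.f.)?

I_new/I_old ≈ 0.180

Before rotation:
Unpolarized light through the first polarizer → I₁ = ½ I₀, now polarized at 6°.
I₂ = I₁ cos²(64° − 6°) = 0.5 I₀ · cos²(58°) = 0.1404 I₀.
After rotation:
Unpolarized light through the first polarizer → I₁ = ½ I₀, now polarized at 6°.
I₂ = I₁ cos²(83° − 6°) = 0.5 I₀ · cos²(77°) = 0.0253 I₀.
Ratio = 0.0253 / 0.1404 = 0.1802.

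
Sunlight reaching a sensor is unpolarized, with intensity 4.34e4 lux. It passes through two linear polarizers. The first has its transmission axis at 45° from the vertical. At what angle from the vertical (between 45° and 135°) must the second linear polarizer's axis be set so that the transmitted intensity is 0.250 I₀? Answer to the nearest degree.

Unpolarized light through the first polarizer → I₁ = ½ I₀, now polarized at 45°.
Need I₂/I₀ = 0.25, so cos²(θ − 45°) = 0.25 / 0.5 = 0.5.
θ − 45° = arccos(√0.5) = 45.0°, giving θ ≈ 45 + 45.0 = 90.0°.

θ ≈ 90°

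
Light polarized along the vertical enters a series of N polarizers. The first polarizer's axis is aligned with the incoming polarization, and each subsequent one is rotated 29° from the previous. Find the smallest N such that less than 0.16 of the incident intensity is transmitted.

N = 8

First polarizer is aligned with the polarization: full transmission.
Each further stage multiplies by cos²(29°) = 0.765.
After N polarizers: T = 0.765^(N−1). Require T < 0.16 ⇒ N−1 > ln(0.16)/ln(0.765) = 6.84, so N−1 ≥ 7 and N = 8.
Check: N=8 gives T = 0.1533 < 0.16; N=7 gives T = 0.2004.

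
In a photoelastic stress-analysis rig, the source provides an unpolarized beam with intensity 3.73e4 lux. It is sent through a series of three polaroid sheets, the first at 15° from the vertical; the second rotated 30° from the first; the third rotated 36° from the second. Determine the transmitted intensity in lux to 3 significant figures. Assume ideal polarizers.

I ≈ 9150 lux

Unpolarized light through the first polarizer → I₁ = 3.73e4 lux/2 = 1.865e+04 lux, polarized at 15°.
I₂ = I₁ · cos²(30°) = 1.865e+04 · 0.75 = 1.399e+04 lux.
I₃ = I₂ · cos²(36°) = 1.399e+04 · 0.6545 = 9155 lux.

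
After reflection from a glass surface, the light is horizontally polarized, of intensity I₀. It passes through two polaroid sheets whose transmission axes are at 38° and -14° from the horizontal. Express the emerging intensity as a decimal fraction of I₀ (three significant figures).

≈ 0.235 I₀

I₁ = I₀ cos²(38° − 0°) = I₀ cos²(38°) = 0.621 I₀.
I₂ = I₁ cos²(-14° − 38°) = 0.621 I₀ · cos²(52°) = 0.2354 I₀.
Transmitted fraction = 0.2354.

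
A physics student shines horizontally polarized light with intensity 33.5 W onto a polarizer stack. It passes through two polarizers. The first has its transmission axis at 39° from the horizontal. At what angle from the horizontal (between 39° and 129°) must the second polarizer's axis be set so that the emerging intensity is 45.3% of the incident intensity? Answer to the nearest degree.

I₁ = I₀ cos²(39° − 0°) = I₀ cos²(39°) = 0.604 I₀.
Need I₂/I₀ = 0.453, so cos²(θ − 39°) = 0.453 / 0.604 = 0.7501.
θ − 39° = arccos(√0.7501) = 30.0°, giving θ ≈ 39 + 30.0 = 69.0°.

θ ≈ 69°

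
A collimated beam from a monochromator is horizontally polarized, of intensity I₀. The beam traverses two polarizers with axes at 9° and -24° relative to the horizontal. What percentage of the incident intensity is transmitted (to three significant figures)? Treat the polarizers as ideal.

≈ 68.6%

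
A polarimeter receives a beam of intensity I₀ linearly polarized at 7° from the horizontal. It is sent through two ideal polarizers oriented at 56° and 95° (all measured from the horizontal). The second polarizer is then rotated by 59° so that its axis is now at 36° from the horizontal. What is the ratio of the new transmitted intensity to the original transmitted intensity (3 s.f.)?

I_new/I_old ≈ 1.46

Before rotation:
By Malus's law, I₁ = I₀ cos²(56° − 7°) = I₀ cos²(49°) = 0.4304 I₀.
I₂ = I₁ cos²(95° − 56°) = 0.4304 I₀ · cos²(39°) = 0.26 I₀.
After rotation:
I₁ = I₀ cos²(56° − 7°) = I₀ cos²(49°) = 0.4304 I₀.
I₂ = I₁ cos²(36° − 56°) = 0.4304 I₀ · cos²(20°) = 0.3801 I₀.
Ratio = 0.3801 / 0.26 = 1.462.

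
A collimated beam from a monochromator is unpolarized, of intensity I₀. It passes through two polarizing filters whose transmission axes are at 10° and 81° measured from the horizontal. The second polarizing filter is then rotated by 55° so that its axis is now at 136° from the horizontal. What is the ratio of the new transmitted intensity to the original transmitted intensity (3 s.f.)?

I_new/I_old ≈ 3.26

Before rotation:
Unpolarized light through the first polarizer → I₁ = ½ I₀, now polarized at 10°.
I₂ = I₁ cos²(81° − 10°) = 0.5 I₀ · cos²(71°) = 0.053 I₀.
After rotation:
Unpolarized light through the first polarizer → I₁ = ½ I₀, now polarized at 10°.
Angle between axes 1 and 2: 54°. I₂ = 0.5 I₀ · cos²(54°) = 0.1727 I₀.
Ratio = 0.1727 / 0.053 = 3.26.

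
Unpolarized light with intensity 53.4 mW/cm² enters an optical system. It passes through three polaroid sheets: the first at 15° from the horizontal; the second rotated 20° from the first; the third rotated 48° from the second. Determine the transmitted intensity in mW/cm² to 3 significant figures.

Unpolarized light through the first polarizer → I₁ = 53.4 mW/cm²/2 = 26.7 mW/cm², polarized at 15°.
I₂ = I₁ · cos²(20°) = 26.7 · 0.883 = 23.58 mW/cm².
I₃ = I₂ · cos²(48°) = 23.58 · 0.4477 = 10.56 mW/cm².

I ≈ 10.6 mW/cm²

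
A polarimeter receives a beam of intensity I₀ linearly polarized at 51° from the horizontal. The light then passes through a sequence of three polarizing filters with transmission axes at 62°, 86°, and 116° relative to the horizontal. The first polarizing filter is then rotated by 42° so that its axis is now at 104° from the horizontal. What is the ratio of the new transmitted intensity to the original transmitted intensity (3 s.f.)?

I_new/I_old ≈ 0.407

Before rotation:
By Malus's law, I₁ = I₀ cos²(62° − 51°) = I₀ cos²(11°) = 0.9636 I₀.
I₂ = I₁ cos²(86° − 62°) = 0.9636 I₀ · cos²(24°) = 0.8042 I₀.
I₃ = I₂ cos²(116° − 86°) = 0.8042 I₀ · cos²(30°) = 0.6031 I₀.
After rotation:
I₁ = I₀ cos²(104° − 51°) = I₀ cos²(53°) = 0.3622 I₀.
I₂ = I₁ cos²(86° − 104°) = 0.3622 I₀ · cos²(18°) = 0.3276 I₀.
I₃ = I₂ cos²(116° − 86°) = 0.3276 I₀ · cos²(30°) = 0.2457 I₀.
Ratio = 0.2457 / 0.6031 = 0.4074.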